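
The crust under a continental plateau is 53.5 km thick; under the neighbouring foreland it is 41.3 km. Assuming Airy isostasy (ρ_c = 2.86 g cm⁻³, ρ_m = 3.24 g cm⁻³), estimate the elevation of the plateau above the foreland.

1.43 km

Excess crust Δ = 53.5 km − 41.3 km = 12.2 km, split between elevation h and root r with h + r = Δ.
Airy balance ρ_c h = (ρ_m − ρ_c) r gives r = h ρ_c/(ρ_m − ρ_c), so h (1 + ρ_c/(ρ_m − ρ_c)) = Δ, i.e. h = Δ (ρ_m − ρ_c)/ρ_m.
h = 12.2 km × 0.38/3.24 = 1.43 km.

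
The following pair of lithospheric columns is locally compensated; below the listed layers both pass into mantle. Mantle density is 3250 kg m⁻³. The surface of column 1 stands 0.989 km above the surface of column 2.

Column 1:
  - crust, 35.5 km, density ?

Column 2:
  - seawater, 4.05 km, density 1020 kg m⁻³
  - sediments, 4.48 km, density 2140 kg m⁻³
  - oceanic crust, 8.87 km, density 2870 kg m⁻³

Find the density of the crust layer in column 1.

2670 kg m⁻³

Take the compensation level at the base of the deeper column (depth z_c below the surface of column 1) and equate Σ ρ_i t_i down to z_c; mantle fills any gap and the z_c terms cancel.
Column 1: 35.5×ρ + (z_c − 35.5)×3250
Column 2: 0.989×0 + 4.05×1020 + 4.48×2140 + 8.87×2870 + (z_c − 0.989 − 17.4)×3250
The z_c×3250 term appears on both sides and cancels. Collect the known terms of each column as K = Σ(ρt)_known − 3250 × (depth of known layers): K_1 = 0 − 3250×35.5 = −115375; K_2 = 39175.1 − 3250×(0.989 + 17.4) = −20589.15.
Balance: K_1 + 35.5×ρ = K_2, so ρ = (K_2 − K_1)/35.5 = 94785.9/35.5 = 2670 kg m⁻³.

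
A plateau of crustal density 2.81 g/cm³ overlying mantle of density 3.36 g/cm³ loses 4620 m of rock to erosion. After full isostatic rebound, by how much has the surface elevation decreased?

Rebound u = e ρ_c/ρ_m = 4620 m × 2.81/3.36 = 3864 m.
Net surface drop = e − u = 4620 m − 3864 m = e (ρ_m − ρ_c)/ρ_m = 756 m.

756 m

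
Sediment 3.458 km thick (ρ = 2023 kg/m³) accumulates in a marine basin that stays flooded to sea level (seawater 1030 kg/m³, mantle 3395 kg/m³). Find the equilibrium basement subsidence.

Submarine loading: the sediment displaces seawater, and the subsidence is in turn flooded, so s (ρ_m − ρ_w) = t (ρ_sed − ρ_w).
s = 3.458 km × (2023 − 1030) / (3395 − 1030) = 1.45 km.

1.45 km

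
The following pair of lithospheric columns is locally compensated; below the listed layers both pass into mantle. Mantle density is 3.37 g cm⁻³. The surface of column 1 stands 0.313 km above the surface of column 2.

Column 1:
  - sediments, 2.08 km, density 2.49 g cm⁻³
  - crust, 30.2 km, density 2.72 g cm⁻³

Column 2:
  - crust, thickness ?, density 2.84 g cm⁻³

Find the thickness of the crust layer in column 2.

38.5 km

Take the compensation level at the base of the deeper column (depth z_c below the surface of column 1) and equate Σ ρ_i t_i down to z_c; mantle fills any gap and the z_c terms cancel.
Column 1: 2.08×2.49 + 30.2×2.72 + (z_c − 32.28)×3.37
Column 2: 0.313×0 + x×2.84 + (z_c − 0.313 − 0 − x)×3.37
The z_c×3.37 term appears on both sides and cancels. Collect the known terms of each column as K = Σ(ρt)_known − 3.37 × (depth of known layers): K_1 = 87.3232 − 3.37×32.28 = −21.4604; K_2 = 0 − 3.37×(0.313 + 0) = −1.05481.
Balance: K_1 = K_2 − x×(3.37 − 2.84), so x = (K_2 − K_1)/(3.37 − 2.84) = 20.4056/0.53 = 38.5 km.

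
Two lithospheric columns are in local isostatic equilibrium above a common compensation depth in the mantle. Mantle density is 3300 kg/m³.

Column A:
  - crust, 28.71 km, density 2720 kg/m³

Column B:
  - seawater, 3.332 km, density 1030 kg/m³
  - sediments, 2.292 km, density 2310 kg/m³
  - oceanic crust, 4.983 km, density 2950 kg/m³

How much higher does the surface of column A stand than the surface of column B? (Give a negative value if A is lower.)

For any compensation level in the mantle, the mantle terms cancel and isostasy reduces to e = (Σt_A − Σt_B) − (Σ(ρt)_A − Σ(ρt)_B) / ρ_m.
Σt_A = 28.71 km; Σt_B = 10.607 km; Σ(ρt)_A = 78091.2; Σ(ρt)_B = 23426.33 (in km·kg/m³).
e = (28.71 − 10.607) − (78091.2 − 23426.33) / 3300 = 1.54 km.

1.54 km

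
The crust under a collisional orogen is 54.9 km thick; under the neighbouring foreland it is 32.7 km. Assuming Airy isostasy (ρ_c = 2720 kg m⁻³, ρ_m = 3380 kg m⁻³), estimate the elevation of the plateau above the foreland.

Excess crust Δ = 54.9 km − 32.7 km = 22.2 km, split between elevation h and root r with h + r = Δ.
Airy balance ρ_c h = (ρ_m − ρ_c) r gives r = h ρ_c/(ρ_m − ρ_c), so h (1 + ρ_c/(ρ_m − ρ_c)) = Δ, i.e. h = Δ (ρ_m − ρ_c)/ρ_m.
h = 22.2 km × 660/3380 = 4.33 km.

4.33 km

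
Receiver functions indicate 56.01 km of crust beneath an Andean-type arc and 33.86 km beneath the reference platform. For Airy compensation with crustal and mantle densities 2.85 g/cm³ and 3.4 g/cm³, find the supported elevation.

Excess crust Δ = 56.01 km − 33.86 km = 22.15 km, split between elevation h and root r with h + r = Δ.
Airy balance ρ_c h = (ρ_m − ρ_c) r gives r = h ρ_c/(ρ_m − ρ_c), so h (1 + ρ_c/(ρ_m − ρ_c)) = Δ, i.e. h = Δ (ρ_m − ρ_c)/ρ_m.
h = 22.15 km × 0.55/3.4 = 3.58 km.

3.58 km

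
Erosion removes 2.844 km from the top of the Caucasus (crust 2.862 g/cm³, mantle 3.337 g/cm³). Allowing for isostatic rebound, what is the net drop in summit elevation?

0.405 km

Rebound u = e ρ_c/ρ_m = 2.844 km × 2.862/3.337 = 2.439 km.
Net surface drop = e − u = 2.844 km − 2.439 km = e (ρ_m − ρ_c)/ρ_m = 0.405 km.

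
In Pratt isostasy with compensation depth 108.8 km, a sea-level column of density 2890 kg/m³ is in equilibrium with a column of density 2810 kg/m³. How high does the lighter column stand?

ρ_ref D = ρ (D + h) → h = D (ρ_ref − ρ)/ρ.
h = 108.8 km × (2890 − 2810)/2810 = 3.1 km.

3.1 km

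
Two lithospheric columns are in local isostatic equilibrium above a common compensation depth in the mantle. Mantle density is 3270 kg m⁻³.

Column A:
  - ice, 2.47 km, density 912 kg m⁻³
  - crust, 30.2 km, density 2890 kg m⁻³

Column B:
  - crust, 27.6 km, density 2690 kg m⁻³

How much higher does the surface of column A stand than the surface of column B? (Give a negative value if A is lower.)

0.395 km

For any compensation level in the mantle, the mantle terms cancel and isostasy reduces to e = (Σt_A − Σt_B) − (Σ(ρt)_A − Σ(ρt)_B) / ρ_m.
Σt_A = 32.67 km; Σt_B = 27.6 km; Σ(ρt)_A = 89530.64; Σ(ρt)_B = 74244 (in km·kg m⁻³).
e = (32.67 − 27.6) − (89530.64 − 74244) / 3270 = 0.395 km.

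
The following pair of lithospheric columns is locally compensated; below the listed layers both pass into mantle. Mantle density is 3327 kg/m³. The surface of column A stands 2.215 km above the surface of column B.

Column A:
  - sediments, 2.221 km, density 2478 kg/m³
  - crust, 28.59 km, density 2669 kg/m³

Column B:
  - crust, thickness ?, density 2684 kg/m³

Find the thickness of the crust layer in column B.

20.7 km

Take the compensation level at the base of the deeper column (depth z_c below the surface of column A) and equate Σ ρ_i t_i down to z_c; mantle fills any gap and the z_c terms cancel.
Column A: 2.221×2478 + 28.59×2669 + (z_c − 30.811)×3327
Column B: 2.215×0 + x×2684 + (z_c − 2.215 − 0 − x)×3327
The z_c×3327 term appears on both sides and cancels. Collect the known terms of each column as K = Σ(ρt)_known − 3327 × (depth of known layers): K_A = 81810.348 − 3327×30.811 = −20697.849; K_B = 0 − 3327×(2.215 + 0) = −7369.305.
Balance: K_A = K_B − x×(3327 − 2684), so x = (K_B − K_A)/(3327 − 2684) = 13328.5/643 = 20.7 km.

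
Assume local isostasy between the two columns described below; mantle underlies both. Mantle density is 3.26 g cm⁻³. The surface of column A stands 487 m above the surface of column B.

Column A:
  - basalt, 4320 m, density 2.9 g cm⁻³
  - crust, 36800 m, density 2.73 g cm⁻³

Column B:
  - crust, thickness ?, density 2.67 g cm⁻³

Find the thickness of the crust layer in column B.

Take the compensation level at the base of the deeper column (depth z_c below the surface of column A) and equate Σ ρ_i t_i down to z_c; mantle fills any gap and the z_c terms cancel.
Column A: 4320×2.9 + 36800×2.73 + (z_c − 41120)×3.26
Column B: 487×0 + x×2.67 + (z_c − 487 − 0 − x)×3.26
The z_c×3.26 term appears on both sides and cancels. Collect the known terms of each column as K = Σ(ρt)_known − 3.26 × (depth of known layers): K_A = 112992 − 3.26×41120 = −21059.2; K_B = 0 − 3.26×(487 + 0) = −1587.62.
Balance: K_A = K_B − x×(3.26 − 2.67), so x = (K_B − K_A)/(3.26 − 2.67) = 19471.6/0.59 = 33000 m.

33000 m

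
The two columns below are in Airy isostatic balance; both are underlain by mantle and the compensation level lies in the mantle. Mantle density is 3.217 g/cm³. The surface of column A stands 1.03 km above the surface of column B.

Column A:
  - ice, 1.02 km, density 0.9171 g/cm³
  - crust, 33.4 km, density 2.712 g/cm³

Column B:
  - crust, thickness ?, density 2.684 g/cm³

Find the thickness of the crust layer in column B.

Take the compensation level at the base of the deeper column (depth z_c below the surface of column A) and equate Σ ρ_i t_i down to z_c; mantle fills any gap and the z_c terms cancel.
Column A: 1.02×0.9171 + 33.4×2.712 + (z_c − 34.42)×3.217
Column B: 1.03×0 + x×2.684 + (z_c − 1.03 − 0 − x)×3.217
The z_c×3.217 term appears on both sides and cancels. Collect the known terms of each column as K = Σ(ρt)_known − 3.217 × (depth of known layers): K_A = 91.516242 − 3.217×34.42 = −19.212898; K_B = 0 − 3.217×(1.03 + 0) = −3.31351.
Balance: K_A = K_B − x×(3.217 − 2.684), so x = (K_B − K_A)/(3.217 − 2.684) = 15.8994/0.533 = 29.8 km.

29.8 km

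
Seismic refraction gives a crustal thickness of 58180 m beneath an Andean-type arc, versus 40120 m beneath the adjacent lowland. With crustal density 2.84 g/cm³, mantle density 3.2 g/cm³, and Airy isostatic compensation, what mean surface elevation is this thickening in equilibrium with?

Excess crust Δ = 58180 m − 40120 m = 18060 m, split between elevation h and root r with h + r = Δ.
Airy balance ρ_c h = (ρ_m − ρ_c) r gives r = h ρ_c/(ρ_m − ρ_c), so h (1 + ρ_c/(ρ_m − ρ_c)) = Δ, i.e. h = Δ (ρ_m − ρ_c)/ρ_m.
h = 18060 m × 0.36/3.2 = 2030 m.

2030 m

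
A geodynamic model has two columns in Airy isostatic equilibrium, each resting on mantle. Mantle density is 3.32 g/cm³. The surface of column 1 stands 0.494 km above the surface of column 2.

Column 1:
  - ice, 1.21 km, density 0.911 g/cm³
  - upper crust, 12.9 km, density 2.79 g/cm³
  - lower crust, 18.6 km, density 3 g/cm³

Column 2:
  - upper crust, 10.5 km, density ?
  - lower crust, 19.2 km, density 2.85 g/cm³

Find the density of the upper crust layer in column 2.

Take the compensation level at the base of the deeper column (depth z_c below the surface of column 1) and equate Σ ρ_i t_i down to z_c; mantle fills any gap and the z_c terms cancel.
Column 1: 1.21×0.911 + 12.9×2.79 + 18.6×3 + (z_c − 32.71)×3.32
Column 2: 0.494×0 + 10.5×ρ + 19.2×2.85 + (z_c − 0.494 − 29.7)×3.32
The z_c×3.32 term appears on both sides and cancels. Collect the known terms of each column as K = Σ(ρt)_known − 3.32 × (depth of known layers): K_1 = 92.89331 − 3.32×32.71 = −15.70389; K_2 = 54.72 − 3.32×(0.494 + 29.7) = −45.52408.
Balance: K_1 = K_2 + 10.5×ρ, so ρ = (K_1 − K_2)/10.5 = 29.8202/10.5 = 2.84 g/cm³.

2.84 g/cm³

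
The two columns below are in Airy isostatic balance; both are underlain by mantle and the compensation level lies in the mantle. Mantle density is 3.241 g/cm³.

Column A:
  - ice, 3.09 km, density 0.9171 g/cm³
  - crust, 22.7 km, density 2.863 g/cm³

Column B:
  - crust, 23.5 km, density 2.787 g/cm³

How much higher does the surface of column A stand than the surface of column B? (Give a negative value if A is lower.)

1.57 km

For any compensation level in the mantle, the mantle terms cancel and isostasy reduces to e = (Σt_A − Σt_B) − (Σ(ρt)_A − Σ(ρt)_B) / ρ_m.
Σt_A = 25.79 km; Σt_B = 23.5 km; Σ(ρt)_A = 67.823939; Σ(ρt)_B = 65.4945 (in km·g/cm³).
e = (25.79 − 23.5) − (67.823939 − 65.4945) / 3.241 = 1.57 km.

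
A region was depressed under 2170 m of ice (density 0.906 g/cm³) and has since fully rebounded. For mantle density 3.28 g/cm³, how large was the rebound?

Removing the load lets mantle flow back in; uplift u satisfies ρ_ice t = ρ_m u.
u = t ρ_ice/ρ_m = 2170 m × 0.906/3.28 = 599 m.

599 m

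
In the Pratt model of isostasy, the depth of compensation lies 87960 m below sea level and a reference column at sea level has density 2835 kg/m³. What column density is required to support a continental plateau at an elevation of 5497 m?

2670 kg/m³

Pratt balance: ρ_ref D = ρ (D + h).
ρ = ρ_ref D/(D + h) = 2835 × 87960 m/(87960 m + 5497 m) = 2670 kg/m³.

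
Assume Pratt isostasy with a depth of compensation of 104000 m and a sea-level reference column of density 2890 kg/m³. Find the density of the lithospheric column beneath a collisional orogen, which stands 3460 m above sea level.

2800 kg/m³

Pratt balance: ρ_ref D = ρ (D + h).
ρ = ρ_ref D/(D + h) = 2890 × 104000 m/(104000 m + 3460 m) = 2800 kg/m³.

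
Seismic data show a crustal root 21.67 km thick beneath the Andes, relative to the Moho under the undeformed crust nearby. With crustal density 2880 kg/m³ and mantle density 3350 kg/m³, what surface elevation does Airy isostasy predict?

3.54 km

Isostatic balance requires: ρ_c h = (ρ_m − ρ_c) r.
h = r (ρ_m − ρ_c) / ρ_c = 21.67 km × (3350 − 2880) / 2880 = 3.54 km.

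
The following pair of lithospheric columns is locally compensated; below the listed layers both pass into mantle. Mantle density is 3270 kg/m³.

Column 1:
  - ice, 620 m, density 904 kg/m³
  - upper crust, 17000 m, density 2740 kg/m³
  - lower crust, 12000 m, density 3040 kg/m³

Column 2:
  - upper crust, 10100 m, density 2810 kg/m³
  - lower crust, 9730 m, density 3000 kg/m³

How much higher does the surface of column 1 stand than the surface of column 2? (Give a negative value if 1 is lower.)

1820 m

For any compensation level in the mantle, the mantle terms cancel and isostasy reduces to e = (Σt_1 − Σt_2) − (Σ(ρt)_1 − Σ(ρt)_2) / ρ_m.
Σt_1 = 29620 m; Σt_2 = 19830 m; Σ(ρt)_1 = 83620480; Σ(ρt)_2 = 57571000 (in m·kg/m³).
e = (29620 − 19830) − (83620480 − 57571000) / 3270 = 1820 m.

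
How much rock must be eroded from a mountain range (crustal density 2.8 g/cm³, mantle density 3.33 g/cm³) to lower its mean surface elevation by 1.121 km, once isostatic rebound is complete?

Net drop Δ = e − u = e − e ρ_c/ρ_m = e (ρ_m − ρ_c)/ρ_m.
e = Δ ρ_m/(ρ_m − ρ_c) = 1.121 km × 3.33/0.53 = 7.04 km.

7.04 km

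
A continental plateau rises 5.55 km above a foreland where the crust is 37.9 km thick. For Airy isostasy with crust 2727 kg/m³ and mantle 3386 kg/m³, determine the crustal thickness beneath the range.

Root depth r = h ρ_c / (ρ_m − ρ_c) = 5.55 km × 2727 / 659 = 22.97 km.
Total thickness = T + h + r = 37.9 km + 5.55 km + 22.97 km = 66.4 km.

66.4 km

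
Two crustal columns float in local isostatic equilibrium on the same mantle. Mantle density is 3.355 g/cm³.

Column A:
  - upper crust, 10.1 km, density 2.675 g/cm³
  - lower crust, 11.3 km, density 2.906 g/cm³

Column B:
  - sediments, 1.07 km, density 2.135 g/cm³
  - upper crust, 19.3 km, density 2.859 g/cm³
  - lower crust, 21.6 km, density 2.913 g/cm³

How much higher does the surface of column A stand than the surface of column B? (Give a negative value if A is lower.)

−2.53 km

For any compensation level in the mantle, the mantle terms cancel and isostasy reduces to e = (Σt_A − Σt_B) − (Σ(ρt)_A − Σ(ρt)_B) / ρ_m.
Σt_A = 21.4 km; Σt_B = 41.97 km; Σ(ρt)_A = 59.8553; Σ(ρt)_B = 120.38395 (in km·g/cm³).
e = (21.4 − 41.97) − (59.8553 − 120.38395) / 3.355 = −2.53 km.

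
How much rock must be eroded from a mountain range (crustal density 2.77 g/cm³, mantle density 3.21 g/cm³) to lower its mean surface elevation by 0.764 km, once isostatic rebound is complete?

5.57 km

Net drop Δ = e − u = e − e ρ_c/ρ_m = e (ρ_m − ρ_c)/ρ_m.
e = Δ ρ_m/(ρ_m − ρ_c) = 0.764 km × 3.21/0.44 = 5.57 km.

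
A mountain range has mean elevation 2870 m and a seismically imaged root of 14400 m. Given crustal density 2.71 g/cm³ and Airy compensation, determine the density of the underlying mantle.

3.25 g/cm³

Airy balance: ρ_c h = (ρ_m − ρ_c) r → ρ_m = ρ_c (1 + h/r).
ρ_m = 2.71 × (1 + 2870 m/14400 m) = 3.25 g/cm³.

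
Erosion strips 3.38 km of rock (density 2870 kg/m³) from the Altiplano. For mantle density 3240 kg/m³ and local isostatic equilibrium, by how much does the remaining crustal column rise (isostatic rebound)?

2.99 km

Unloading: uplift u = e ρ_c/ρ_m = 3.38 km × 2870/3240 = 2.99 km.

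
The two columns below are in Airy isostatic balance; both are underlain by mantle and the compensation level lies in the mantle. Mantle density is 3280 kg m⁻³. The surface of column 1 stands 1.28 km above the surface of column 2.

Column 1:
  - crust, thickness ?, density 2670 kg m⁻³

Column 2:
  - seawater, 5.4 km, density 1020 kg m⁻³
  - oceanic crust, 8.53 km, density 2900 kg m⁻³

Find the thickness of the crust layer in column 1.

32.2 km

Take the compensation level at the base of the deeper column (depth z_c below the surface of column 1) and equate Σ ρ_i t_i down to z_c; mantle fills any gap and the z_c terms cancel.
Column 1: x×2670 + (z_c − 0 − x)×3280
Column 2: 1.28×0 + 5.4×1020 + 8.53×2900 + (z_c − 1.28 − 13.93)×3280
The z_c×3280 term appears on both sides and cancels. Collect the known terms of each column as K = Σ(ρt)_known − 3280 × (depth of known layers): K_1 = 0 − 3280×0 = 0; K_2 = 30245 − 3280×(1.28 + 13.93) = −19643.8.
Balance: K_1 − x×(3280 − 2670) = K_2, so x = (K_1 − K_2)/(3280 − 2670) = 19643.8/610 = 32.2 km.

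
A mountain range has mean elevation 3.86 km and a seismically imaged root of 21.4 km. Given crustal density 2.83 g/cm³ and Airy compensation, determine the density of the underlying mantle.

3.34 g/cm³

Airy balance: ρ_c h = (ρ_m − ρ_c) r → ρ_m = ρ_c (1 + h/r).
ρ_m = 2.83 × (1 + 3.86 km/21.4 km) = 3.34 g/cm³.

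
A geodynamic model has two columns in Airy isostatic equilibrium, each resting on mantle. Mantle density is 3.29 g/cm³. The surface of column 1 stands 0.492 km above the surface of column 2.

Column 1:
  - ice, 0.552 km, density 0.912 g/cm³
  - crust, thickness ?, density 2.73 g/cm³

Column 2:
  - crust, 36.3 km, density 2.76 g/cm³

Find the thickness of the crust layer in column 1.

34.9 km

Take the compensation level at the base of the deeper column (depth z_c below the surface of column 1) and equate Σ ρ_i t_i down to z_c; mantle fills any gap and the z_c terms cancel.
Column 1: 0.552×0.912 + x×2.73 + (z_c − 0.552 − x)×3.29
Column 2: 0.492×0 + 36.3×2.76 + (z_c − 0.492 − 36.3)×3.29
The z_c×3.29 term appears on both sides and cancels. Collect the known terms of each column as K = Σ(ρt)_known − 3.29 × (depth of known layers): K_1 = 0.503424 − 3.29×0.552 = −1.312656; K_2 = 100.188 − 3.29×(0.492 + 36.3) = −20.85768.
Balance: K_1 − x×(3.29 − 2.73) = K_2, so x = (K_1 − K_2)/(3.29 − 2.73) = 19.545/0.56 = 34.9 km.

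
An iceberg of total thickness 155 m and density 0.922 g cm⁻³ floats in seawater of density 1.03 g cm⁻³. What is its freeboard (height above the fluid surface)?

16.3 m

Floating equilibrium: submerged depth d = t ρ_obj/ρ_fluid = 155 m × 0.922/1.03 = 138.7 m.
Freeboard = t − d = 155 m − 138.7 m = 16.3 m.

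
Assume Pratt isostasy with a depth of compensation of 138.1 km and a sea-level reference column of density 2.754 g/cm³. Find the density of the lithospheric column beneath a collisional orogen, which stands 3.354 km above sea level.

2.69 g/cm³

Pratt balance: ρ_ref D = ρ (D + h).
ρ = ρ_ref D/(D + h) = 2.754 × 138.1 km/(138.1 km + 3.354 km) = 2.69 g/cm³.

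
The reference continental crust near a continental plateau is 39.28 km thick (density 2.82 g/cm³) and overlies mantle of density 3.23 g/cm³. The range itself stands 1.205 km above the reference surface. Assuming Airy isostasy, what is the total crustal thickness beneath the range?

Root depth r = h ρ_c / (ρ_m − ρ_c) = 1.205 km × 2.82 / 0.41 = 8.288 km.
Total thickness = T + h + r = 39.28 km + 1.205 km + 8.288 km = 48.8 km.

48.8 km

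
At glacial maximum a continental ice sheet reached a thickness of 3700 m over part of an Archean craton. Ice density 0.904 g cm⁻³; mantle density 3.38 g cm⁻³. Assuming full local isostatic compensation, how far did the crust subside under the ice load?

Balancing pressure at the compensation depth: the ice load ρ_ice t is balanced by mantle displaced below, ρ_m s.
s = t ρ_ice / ρ_m = 3700 m × 0.904/3.38 = 990 m.

990 m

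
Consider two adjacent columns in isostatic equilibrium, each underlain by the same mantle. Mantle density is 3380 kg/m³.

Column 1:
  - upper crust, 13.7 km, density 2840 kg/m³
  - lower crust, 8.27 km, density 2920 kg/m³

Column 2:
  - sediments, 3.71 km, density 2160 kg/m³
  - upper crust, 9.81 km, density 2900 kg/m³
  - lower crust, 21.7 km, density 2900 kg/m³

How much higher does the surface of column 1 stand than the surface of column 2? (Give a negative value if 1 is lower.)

For any compensation level in the mantle, the mantle terms cancel and isostasy reduces to e = (Σt_1 − Σt_2) − (Σ(ρt)_1 − Σ(ρt)_2) / ρ_m.
Σt_1 = 21.97 km; Σt_2 = 35.22 km; Σ(ρt)_1 = 63056.4; Σ(ρt)_2 = 99392.6 (in km·kg/m³).
e = (21.97 − 35.22) − (63056.4 − 99392.6) / 3380 = −2.5 km.

−2.5 km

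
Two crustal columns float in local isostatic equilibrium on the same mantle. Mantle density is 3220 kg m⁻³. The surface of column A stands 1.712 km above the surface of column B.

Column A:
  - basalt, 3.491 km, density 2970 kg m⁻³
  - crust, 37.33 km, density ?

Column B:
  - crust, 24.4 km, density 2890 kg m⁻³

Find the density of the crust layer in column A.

2880 kg m⁻³

Take the compensation level at the base of the deeper column (depth z_c below the surface of column A) and equate Σ ρ_i t_i down to z_c; mantle fills any gap and the z_c terms cancel.
Column A: 3.491×2970 + 37.33×ρ + (z_c − 40.821)×3220
Column B: 1.712×0 + 24.4×2890 + (z_c − 1.712 − 24.4)×3220
The z_c×3220 term appears on both sides and cancels. Collect the known terms of each column as K = Σ(ρt)_known − 3220 × (depth of known layers): K_A = 10368.27 − 3220×40.821 = −121075.35; K_B = 70516 − 3220×(1.712 + 24.4) = −13564.64.
Balance: K_A + 37.33×ρ = K_B, so ρ = (K_B − K_A)/37.33 = 107511/37.33 = 2880 kg m⁻³.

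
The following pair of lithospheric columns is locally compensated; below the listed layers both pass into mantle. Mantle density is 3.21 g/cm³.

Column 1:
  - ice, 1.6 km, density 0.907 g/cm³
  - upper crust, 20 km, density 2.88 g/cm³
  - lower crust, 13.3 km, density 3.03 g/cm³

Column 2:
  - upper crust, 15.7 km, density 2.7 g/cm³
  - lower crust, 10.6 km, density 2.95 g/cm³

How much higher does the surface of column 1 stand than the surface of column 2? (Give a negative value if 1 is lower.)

For any compensation level in the mantle, the mantle terms cancel and isostasy reduces to e = (Σt_1 − Σt_2) − (Σ(ρt)_1 − Σ(ρt)_2) / ρ_m.
Σt_1 = 34.9 km; Σt_2 = 26.3 km; Σ(ρt)_1 = 99.3502; Σ(ρt)_2 = 73.66 (in km·g/cm³).
e = (34.9 − 26.3) − (99.3502 − 73.66) / 3.21 = 0.597 km.

0.597 km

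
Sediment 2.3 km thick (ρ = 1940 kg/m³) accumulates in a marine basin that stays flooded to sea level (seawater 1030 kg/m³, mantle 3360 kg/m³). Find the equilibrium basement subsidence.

0.898 km

Submarine loading: the sediment displaces seawater, and the subsidence is in turn flooded, so s (ρ_m − ρ_w) = t (ρ_sed − ρ_w).
s = 2.3 km × (1940 − 1030) / (3360 − 1030) = 0.898 km.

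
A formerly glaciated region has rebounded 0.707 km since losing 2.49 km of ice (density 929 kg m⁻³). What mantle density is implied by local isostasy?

ρ_m = ρ_ice t / u = 929 × 2.49 km/0.707 km = 3270 kg m⁻³.

3270 kg m⁻³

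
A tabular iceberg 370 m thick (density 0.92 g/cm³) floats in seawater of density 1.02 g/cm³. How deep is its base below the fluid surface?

Draft d = t ρ_obj/ρ_fluid = 370 m × 0.92/1.02 = 334 m.

334 m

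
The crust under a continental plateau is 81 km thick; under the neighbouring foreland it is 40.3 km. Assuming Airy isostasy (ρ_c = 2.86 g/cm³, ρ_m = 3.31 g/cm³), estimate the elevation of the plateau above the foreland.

5.53 km

Excess crust Δ = 81 km − 40.3 km = 40.7 km, split between elevation h and root r with h + r = Δ.
Airy balance ρ_c h = (ρ_m − ρ_c) r gives r = h ρ_c/(ρ_m − ρ_c), so h (1 + ρ_c/(ρ_m − ρ_c)) = Δ, i.e. h = Δ (ρ_m − ρ_c)/ρ_m.
h = 40.7 km × 0.45/3.31 = 5.53 km.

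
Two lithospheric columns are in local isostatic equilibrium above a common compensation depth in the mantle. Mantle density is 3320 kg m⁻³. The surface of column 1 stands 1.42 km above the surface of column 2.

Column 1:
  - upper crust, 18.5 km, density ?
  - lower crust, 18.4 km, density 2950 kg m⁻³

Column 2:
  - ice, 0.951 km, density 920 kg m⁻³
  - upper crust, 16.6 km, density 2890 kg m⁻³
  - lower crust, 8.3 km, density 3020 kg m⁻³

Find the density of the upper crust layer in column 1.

Take the compensation level at the base of the deeper column (depth z_c below the surface of column 1) and equate Σ ρ_i t_i down to z_c; mantle fills any gap and the z_c terms cancel.
Column 1: 18.5×ρ + 18.4×2950 + (z_c − 36.9)×3320
Column 2: 1.42×0 + 0.951×920 + 16.6×2890 + 8.3×3020 + (z_c − 1.42 − 25.851)×3320
The z_c×3320 term appears on both sides and cancels. Collect the known terms of each column as K = Σ(ρt)_known − 3320 × (depth of known layers): K_1 = 54280 − 3320×36.9 = −68228; K_2 = 73914.92 − 3320×(1.42 + 25.851) = −16624.8.
Balance: K_1 + 18.5×ρ = K_2, so ρ = (K_2 − K_1)/18.5 = 51603.2/18.5 = 2790 kg m⁻³.

2790 kg m⁻³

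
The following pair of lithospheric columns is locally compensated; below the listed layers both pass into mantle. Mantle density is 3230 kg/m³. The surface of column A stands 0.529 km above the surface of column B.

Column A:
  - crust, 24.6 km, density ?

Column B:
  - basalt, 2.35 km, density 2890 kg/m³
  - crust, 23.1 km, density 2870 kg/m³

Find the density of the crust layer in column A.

Take the compensation level at the base of the deeper column (depth z_c below the surface of column A) and equate Σ ρ_i t_i down to z_c; mantle fills any gap and the z_c terms cancel.
Column A: 24.6×ρ + (z_c − 24.6)×3230
Column B: 0.529×0 + 2.35×2890 + 23.1×2870 + (z_c − 0.529 − 25.45)×3230
The z_c×3230 term appears on both sides and cancels. Collect the known terms of each column as K = Σ(ρt)_known − 3230 × (depth of known layers): K_A = 0 − 3230×24.6 = −79458; K_B = 73088.5 − 3230×(0.529 + 25.45) = −10823.67.
Balance: K_A + 24.6×ρ = K_B, so ρ = (K_B − K_A)/24.6 = 68634.3/24.6 = 2790 kg/m³.

2790 kg/m³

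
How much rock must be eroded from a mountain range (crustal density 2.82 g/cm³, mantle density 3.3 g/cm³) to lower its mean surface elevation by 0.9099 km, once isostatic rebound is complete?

6.26 km

Net drop Δ = e − u = e − e ρ_c/ρ_m = e (ρ_m − ρ_c)/ρ_m.
e = Δ ρ_m/(ρ_m − ρ_c) = 0.9099 km × 3.3/0.48 = 6.26 km.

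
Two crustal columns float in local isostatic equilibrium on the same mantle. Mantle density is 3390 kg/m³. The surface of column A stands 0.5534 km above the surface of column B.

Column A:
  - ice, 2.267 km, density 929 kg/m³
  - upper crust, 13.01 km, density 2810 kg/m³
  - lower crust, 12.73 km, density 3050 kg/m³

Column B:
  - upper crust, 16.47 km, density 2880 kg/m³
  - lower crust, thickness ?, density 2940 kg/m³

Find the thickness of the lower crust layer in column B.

Take the compensation level at the base of the deeper column (depth z_c below the surface of column A) and equate Σ ρ_i t_i down to z_c; mantle fills any gap and the z_c terms cancel.
Column A: 2.267×929 + 13.01×2810 + 12.73×3050 + (z_c − 28.007)×3390
Column B: 0.5534×0 + 16.47×2880 + x×2940 + (z_c − 0.5534 − 16.47 − x)×3390
The z_c×3390 term appears on both sides and cancels. Collect the known terms of each column as K = Σ(ρt)_known − 3390 × (depth of known layers): K_A = 77490.643 − 3390×28.007 = −17453.087; K_B = 47433.6 − 3390×(0.5534 + 16.47) = −10275.726.
Balance: K_A = K_B − x×(3390 − 2940), so x = (K_B − K_A)/(3390 − 2940) = 7177.36/450 = 15.9 km.

15.9 km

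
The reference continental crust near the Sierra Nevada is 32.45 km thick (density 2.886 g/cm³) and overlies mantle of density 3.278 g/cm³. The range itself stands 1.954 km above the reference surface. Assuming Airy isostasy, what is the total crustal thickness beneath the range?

48.8 km

Root depth r = h ρ_c / (ρ_m − ρ_c) = 1.954 km × 2.886 / 0.392 = 14.39 km.
Total thickness = T + h + r = 32.45 km + 1.954 km + 14.39 km = 48.8 km.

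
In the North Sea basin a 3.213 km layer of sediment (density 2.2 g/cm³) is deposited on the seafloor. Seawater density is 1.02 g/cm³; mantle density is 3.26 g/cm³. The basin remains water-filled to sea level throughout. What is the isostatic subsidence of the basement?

Submarine loading: the sediment displaces seawater, and the subsidence is in turn flooded, so s (ρ_m − ρ_w) = t (ρ_sed − ρ_w).
s = 3.213 km × (2.2 − 1.02) / (3.26 − 1.02) = 1.69 km.

1.69 km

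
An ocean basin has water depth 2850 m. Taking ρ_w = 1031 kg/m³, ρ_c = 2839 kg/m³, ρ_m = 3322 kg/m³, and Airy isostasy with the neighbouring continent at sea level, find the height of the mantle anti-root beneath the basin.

Equating mass per unit area of the two columns: replacing crust with seawater at the top is compensated by replacing crust with mantle at the base: d (ρ_c − ρ_w) = a (ρ_m − ρ_c).
a = d (ρ_c − ρ_w)/(ρ_m − ρ_c) = 2850 m × 1808/483 = 10700 m.

10700 m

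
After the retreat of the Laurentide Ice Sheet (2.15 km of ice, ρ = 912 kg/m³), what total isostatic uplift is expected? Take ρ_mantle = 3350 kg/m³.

Removing the load lets mantle flow back in; uplift u satisfies ρ_ice t = ρ_m u.
u = t ρ_ice/ρ_m = 2.15 km × 912/3350 = 0.585 km.

0.585 km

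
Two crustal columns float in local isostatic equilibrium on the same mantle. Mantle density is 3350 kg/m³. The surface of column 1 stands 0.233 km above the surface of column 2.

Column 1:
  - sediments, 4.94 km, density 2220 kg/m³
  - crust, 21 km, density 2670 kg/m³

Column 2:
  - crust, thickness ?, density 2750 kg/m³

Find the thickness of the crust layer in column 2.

31.8 km

Take the compensation level at the base of the deeper column (depth z_c below the surface of column 1) and equate Σ ρ_i t_i down to z_c; mantle fills any gap and the z_c terms cancel.
Column 1: 4.94×2220 + 21×2670 + (z_c − 25.94)×3350
Column 2: 0.233×0 + x×2750 + (z_c − 0.233 − 0 − x)×3350
The z_c×3350 term appears on both sides and cancels. Collect the known terms of each column as K = Σ(ρt)_known − 3350 × (depth of known layers): K_1 = 67036.8 − 3350×25.94 = −19862.2; K_2 = 0 − 3350×(0.233 + 0) = −780.55.
Balance: K_1 = K_2 − x×(3350 − 2750), so x = (K_2 − K_1)/(3350 − 2750) = 19081.7/600 = 31.8 km.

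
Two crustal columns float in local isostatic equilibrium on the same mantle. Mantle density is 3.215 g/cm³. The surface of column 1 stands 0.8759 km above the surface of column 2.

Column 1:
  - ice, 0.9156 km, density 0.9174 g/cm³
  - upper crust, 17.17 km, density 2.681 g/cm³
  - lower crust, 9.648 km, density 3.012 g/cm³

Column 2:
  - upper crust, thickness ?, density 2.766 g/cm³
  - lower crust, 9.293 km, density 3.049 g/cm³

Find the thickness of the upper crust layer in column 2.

Take the compensation level at the base of the deeper column (depth z_c below the surface of column 1) and equate Σ ρ_i t_i down to z_c; mantle fills any gap and the z_c terms cancel.
Column 1: 0.9156×0.9174 + 17.17×2.681 + 9.648×3.012 + (z_c − 27.7336)×3.215
Column 2: 0.8759×0 + x×2.766 + 9.293×3.049 + (z_c − 0.8759 − 9.293 − x)×3.215
The z_c×3.215 term appears on both sides and cancels. Collect the known terms of each column as K = Σ(ρt)_known − 3.215 × (depth of known layers): K_1 = 75.9325174 − 3.215×27.7336 = −13.2310066; K_2 = 28.334357 − 3.215×(0.8759 + 9.293) = −4.3586565.
Balance: K_1 = K_2 − x×(3.215 − 2.766), so x = (K_2 − K_1)/(3.215 − 2.766) = 8.87235/0.449 = 19.8 km.

19.8 km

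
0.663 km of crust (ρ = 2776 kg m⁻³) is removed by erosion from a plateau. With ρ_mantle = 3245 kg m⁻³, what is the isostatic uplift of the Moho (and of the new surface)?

Unloading: uplift u = e ρ_c/ρ_m = 0.663 km × 2776/3245 = 0.567 km.

0.567 km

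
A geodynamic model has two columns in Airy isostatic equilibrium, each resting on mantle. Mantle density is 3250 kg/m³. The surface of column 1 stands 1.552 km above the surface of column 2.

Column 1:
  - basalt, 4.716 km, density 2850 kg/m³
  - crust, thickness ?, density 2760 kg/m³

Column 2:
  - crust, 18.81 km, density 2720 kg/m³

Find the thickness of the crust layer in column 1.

Take the compensation level at the base of the deeper column (depth z_c below the surface of column 1) and equate Σ ρ_i t_i down to z_c; mantle fills any gap and the z_c terms cancel.
Column 1: 4.716×2850 + x×2760 + (z_c − 4.716 − x)×3250
Column 2: 1.552×0 + 18.81×2720 + (z_c − 1.552 − 18.81)×3250
The z_c×3250 term appears on both sides and cancels. Collect the known terms of each column as K = Σ(ρt)_known − 3250 × (depth of known layers): K_1 = 13440.6 − 3250×4.716 = −1886.4; K_2 = 51163.2 − 3250×(1.552 + 18.81) = −15013.3.
Balance: K_1 − x×(3250 − 2760) = K_2, so x = (K_1 − K_2)/(3250 − 2760) = 13126.9/490 = 26.8 km.

26.8 km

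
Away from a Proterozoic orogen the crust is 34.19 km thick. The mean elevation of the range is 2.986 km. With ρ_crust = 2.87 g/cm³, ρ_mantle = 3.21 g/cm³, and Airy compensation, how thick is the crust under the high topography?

Root depth r = h ρ_c / (ρ_m − ρ_c) = 2.986 km × 2.87 / 0.34 = 25.21 km.
Total thickness = T + h + r = 34.19 km + 2.986 km + 25.21 km = 62.4 km.

62.4 km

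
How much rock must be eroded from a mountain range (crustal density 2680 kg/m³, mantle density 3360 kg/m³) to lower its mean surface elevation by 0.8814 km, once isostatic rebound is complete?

Net drop Δ = e − u = e − e ρ_c/ρ_m = e (ρ_m − ρ_c)/ρ_m.
e = Δ ρ_m/(ρ_m − ρ_c) = 0.8814 km × 3360/680 = 4.36 km.

4.36 km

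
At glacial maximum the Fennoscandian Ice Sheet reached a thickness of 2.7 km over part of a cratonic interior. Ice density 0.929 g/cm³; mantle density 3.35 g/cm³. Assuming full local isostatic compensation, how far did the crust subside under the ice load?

0.749 km

Isostatic balance requires: the ice load ρ_ice t is balanced by mantle displaced below, ρ_m s.
s = t ρ_ice / ρ_m = 2.7 km × 0.929/3.35 = 0.749 km.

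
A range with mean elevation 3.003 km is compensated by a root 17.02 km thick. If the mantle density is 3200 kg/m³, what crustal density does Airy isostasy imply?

ρ_c h = (ρ_m − ρ_c) r → ρ_c (h + r) = ρ_m r → ρ_c = ρ_m r / (h + r).
ρ_c = 3200 × 17.02 km / (3.003 km + 17.02 km) = 2720 kg/m³.

2720 kg/m³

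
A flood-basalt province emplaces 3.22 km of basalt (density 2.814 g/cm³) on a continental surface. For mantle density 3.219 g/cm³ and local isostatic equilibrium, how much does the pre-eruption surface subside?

Subaerial loading: s = t ρ_load / ρ_m.
s = 3.22 km × 2.814/3.219 = 2.81 km.

2.81 km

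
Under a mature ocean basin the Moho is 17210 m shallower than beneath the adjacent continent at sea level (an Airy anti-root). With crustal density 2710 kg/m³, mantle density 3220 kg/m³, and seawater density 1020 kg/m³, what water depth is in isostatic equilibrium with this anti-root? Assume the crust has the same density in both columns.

5190 m

Replacing a thickness d of crust by seawater at the top must be balanced by replacing crust with mantle at the base: d (ρ_c − ρ_w) = a (ρ_m − ρ_c).
d = a (ρ_m − ρ_c)/(ρ_c − ρ_w) = 17210 m × 510/1690 = 5190 m.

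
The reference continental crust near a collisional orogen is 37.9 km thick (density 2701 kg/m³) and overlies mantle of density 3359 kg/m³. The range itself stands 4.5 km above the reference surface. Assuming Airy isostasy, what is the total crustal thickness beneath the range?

60.9 km

Root depth r = h ρ_c / (ρ_m − ρ_c) = 4.5 km × 2701 / 658 = 18.47 km.
Total thickness = T + h + r = 37.9 km + 4.5 km + 18.47 km = 60.9 km.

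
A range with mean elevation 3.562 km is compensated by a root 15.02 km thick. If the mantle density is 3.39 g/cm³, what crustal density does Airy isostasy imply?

ρ_c h = (ρ_m − ρ_c) r → ρ_c (h + r) = ρ_m r → ρ_c = ρ_m r / (h + r).
ρ_c = 3.39 × 15.02 km / (3.562 km + 15.02 km) = 2.74 g/cm³.

2.74 g/cm³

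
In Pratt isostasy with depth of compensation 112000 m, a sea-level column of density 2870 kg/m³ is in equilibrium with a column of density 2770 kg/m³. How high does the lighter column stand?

4040 m

ρ_ref D = ρ (D + h) → h = D (ρ_ref − ρ)/ρ.
h = 112000 m × (2870 − 2770)/2770 = 4040 m.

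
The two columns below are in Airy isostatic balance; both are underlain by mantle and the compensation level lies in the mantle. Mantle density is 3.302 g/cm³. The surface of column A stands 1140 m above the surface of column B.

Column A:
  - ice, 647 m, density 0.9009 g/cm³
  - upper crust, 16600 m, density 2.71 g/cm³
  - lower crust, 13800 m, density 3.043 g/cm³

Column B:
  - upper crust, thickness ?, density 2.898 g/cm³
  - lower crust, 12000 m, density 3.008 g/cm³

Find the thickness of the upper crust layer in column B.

19000 m

Take the compensation level at the base of the deeper column (depth z_c below the surface of column A) and equate Σ ρ_i t_i down to z_c; mantle fills any gap and the z_c terms cancel.
Column A: 647×0.9009 + 16600×2.71 + 13800×3.043 + (z_c − 31047)×3.302
Column B: 1140×0 + x×2.898 + 12000×3.008 + (z_c − 1140 − 12000 − x)×3.302
The z_c×3.302 term appears on both sides and cancels. Collect the known terms of each column as K = Σ(ρt)_known − 3.302 × (depth of known layers): K_A = 87562.2823 − 3.302×31047 = −14954.9117; K_B = 36096 − 3.302×(1140 + 12000) = −7292.28.
Balance: K_A = K_B − x×(3.302 − 2.898), so x = (K_B − K_A)/(3.302 − 2.898) = 7662.63/0.404 = 19000 m.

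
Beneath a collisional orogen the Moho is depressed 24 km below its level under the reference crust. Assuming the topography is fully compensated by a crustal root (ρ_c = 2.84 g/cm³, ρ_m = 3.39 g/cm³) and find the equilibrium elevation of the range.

For local isostatic compensation: ρ_c h = (ρ_m − ρ_c) r.
h = r (ρ_m − ρ_c) / ρ_c = 24 km × (3.39 − 2.84) / 2.84 = 4.65 km.

4.65 km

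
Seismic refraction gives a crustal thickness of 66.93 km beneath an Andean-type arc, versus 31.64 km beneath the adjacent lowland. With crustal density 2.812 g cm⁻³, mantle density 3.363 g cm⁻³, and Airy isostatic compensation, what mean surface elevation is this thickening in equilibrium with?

Excess crust Δ = 66.93 km − 31.64 km = 35.29 km, split between elevation h and root r with h + r = Δ.
Airy balance ρ_c h = (ρ_m − ρ_c) r gives r = h ρ_c/(ρ_m − ρ_c), so h (1 + ρ_c/(ρ_m − ρ_c)) = Δ, i.e. h = Δ (ρ_m − ρ_c)/ρ_m.
h = 35.29 km × 0.551/3.363 = 5.78 km.

5.78 km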